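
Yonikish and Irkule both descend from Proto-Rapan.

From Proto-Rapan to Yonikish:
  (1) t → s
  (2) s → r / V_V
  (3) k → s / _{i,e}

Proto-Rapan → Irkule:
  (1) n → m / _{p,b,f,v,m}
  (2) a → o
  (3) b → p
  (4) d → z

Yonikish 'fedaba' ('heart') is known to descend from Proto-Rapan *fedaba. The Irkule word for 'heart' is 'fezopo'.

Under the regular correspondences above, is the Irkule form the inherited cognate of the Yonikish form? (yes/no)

yes

Derive the expected Irkule reflex of *fedaba:
Irkule: *fedaba > fedobo > fedopo > fezopo  (by vowel merger, unconditioned shift, unconditioned shift)
Irkule 'fezopo' matches the regular reflex exactly, so the pair is cognate.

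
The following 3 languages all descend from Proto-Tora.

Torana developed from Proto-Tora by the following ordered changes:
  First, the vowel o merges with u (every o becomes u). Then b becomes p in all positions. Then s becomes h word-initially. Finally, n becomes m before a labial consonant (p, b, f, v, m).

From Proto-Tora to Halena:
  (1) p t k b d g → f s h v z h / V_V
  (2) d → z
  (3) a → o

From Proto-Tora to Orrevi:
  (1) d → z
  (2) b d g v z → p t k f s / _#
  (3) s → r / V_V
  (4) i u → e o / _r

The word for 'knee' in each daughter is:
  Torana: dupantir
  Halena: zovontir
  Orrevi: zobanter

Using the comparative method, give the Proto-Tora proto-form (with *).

*dobantir

Position 7: Torana has i, Halena has i, Orrevi has e. Torana preserves i here (none of its changes turn any other segment into i), so the proto-segment is *i.
Position 2: Torana has u, Halena has o, Orrevi has o. Taking the neighbouring segments as reconstructed: Torana u could go back to *o or *u; Halena o could go back to *a or *o; Orrevi o can only go back to *o — the one source consistent with every daughter is *o.
Continuing position by position gives *dobantir; check it forward:
Torana: *dobantir > dubantir > dupantir  (by vowel merger, unconditioned shift)
Halena: *dobantir > dovantir > zovantir > zovontir  (by intervocalic lenition, unconditioned shift, vowel merger)
Orrevi: start from *dobantir.
  rule 1 (unconditioned shift): dobantir → zobantir
  rule 2: no change — zobantir
  rule 3: no change — zobantir
  rule 4 (pre-rhotic lowering): zobantir → zobanter
  ⇒ Orrevi zobanter
No other proto-form is consistent with every reflex, so the reconstruction is *dobantir.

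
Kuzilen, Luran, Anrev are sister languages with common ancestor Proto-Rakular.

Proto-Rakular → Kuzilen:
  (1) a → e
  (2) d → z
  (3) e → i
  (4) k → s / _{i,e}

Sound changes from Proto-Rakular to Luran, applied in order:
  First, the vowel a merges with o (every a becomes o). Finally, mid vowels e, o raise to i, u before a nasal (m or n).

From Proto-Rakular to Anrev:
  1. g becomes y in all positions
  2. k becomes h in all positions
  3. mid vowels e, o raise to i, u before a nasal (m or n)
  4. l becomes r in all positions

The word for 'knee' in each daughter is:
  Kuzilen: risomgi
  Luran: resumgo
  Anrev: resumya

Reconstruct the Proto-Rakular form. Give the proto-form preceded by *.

*resomga

Position 6: Kuzilen has g, Luran has g, Anrev has y. Kuzilen preserves g here (none of its changes turn any other segment into g), so the proto-segment is *g.
Position 7: Kuzilen has i, Luran has o, Anrev has a. Anrev preserves a here (none of its changes turn any other segment into a), so the proto-segment is *a.
Position 2: Kuzilen has i, Luran has e, Anrev has e. Luran preserves e here (none of its changes turn any other segment into e), so the proto-segment is *e.
Continuing position by position gives *resomga; check it forward:
Kuzilen: *resomga > resomge > risomgi  (by vowel merger, vowel merger)
Luran: *resomga
  resomga → resomgo   [vowel merger]
  resomgo → resumgo   [pre-nasal raising]
  giving Luran resumgo.
Anrev: start from *resomga.
  rule 1 (unconditioned shift): resomga → resomya
  rule 2: no change — resomya
  rule 3 (pre-nasal raising): resomya → resumya
  rule 4: no change — resumya
  ⇒ Anrev resumya
*resomga is the unique common source.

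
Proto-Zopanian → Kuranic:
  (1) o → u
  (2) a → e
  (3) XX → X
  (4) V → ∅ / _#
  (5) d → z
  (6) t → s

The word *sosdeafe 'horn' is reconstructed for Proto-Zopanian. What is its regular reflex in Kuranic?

Kuranic: *sosdeafe
  sosdeafe → susdeafe   [vowel merger]
  susdeafe → susdeefe   [vowel merger]
  susdeefe → susdefe   [degemination]
  susdefe → susdef   [apocope]
  susdef → suszef   [unconditioned shift]
  suszef (rule 6 does not apply)
  giving Kuranic suszef.

suszef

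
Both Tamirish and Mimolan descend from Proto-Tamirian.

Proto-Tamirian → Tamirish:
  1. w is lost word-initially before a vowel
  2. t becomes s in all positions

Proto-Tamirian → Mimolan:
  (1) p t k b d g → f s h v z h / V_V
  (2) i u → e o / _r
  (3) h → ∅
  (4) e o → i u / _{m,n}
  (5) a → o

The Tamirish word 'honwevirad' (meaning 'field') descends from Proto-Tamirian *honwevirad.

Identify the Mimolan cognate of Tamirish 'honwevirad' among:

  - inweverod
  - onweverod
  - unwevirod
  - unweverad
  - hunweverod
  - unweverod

unweverod

Mimolan: start from *honwevirad.
  rule 1: no change — honwevirad
  rule 2 (pre-rhotic lowering): honwevirad → honweverad
  rule 3 (h-loss): honweverad → onweverad
  rule 4 (pre-nasal raising): onweverad → unweverad
  rule 5 (vowel merger): unweverad → unweverod
  ⇒ Mimolan unweverod
Only 'unweverod' matches the regular Mimolan development of *honwevirad.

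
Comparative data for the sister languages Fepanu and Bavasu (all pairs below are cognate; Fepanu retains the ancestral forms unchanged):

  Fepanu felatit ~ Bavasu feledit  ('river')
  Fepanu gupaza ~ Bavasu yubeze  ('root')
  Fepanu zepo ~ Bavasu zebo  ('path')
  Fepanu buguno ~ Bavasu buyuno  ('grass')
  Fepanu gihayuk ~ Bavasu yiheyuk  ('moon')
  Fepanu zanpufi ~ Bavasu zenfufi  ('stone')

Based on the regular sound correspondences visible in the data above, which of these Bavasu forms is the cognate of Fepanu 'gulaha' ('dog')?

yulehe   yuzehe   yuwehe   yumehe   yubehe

yulehe

gupaza ~ yubeze — Fepanu g corresponds to Bavasu y word-initially before a back vowel.
felatit ~ feledit, gupaza ~ yubeze — Fepanu a corresponds to Bavasu e after a consonant, before a consonant other than r, m, n, p, b, f, v.
gupaza ~ yubeze — Fepanu a corresponds to Bavasu e word-finally.
Applying these to Fepanu 'gulaha':
  gulaha → yulaha   (g→y word-initially before a back vowel)
  yulaha → yuleha   (a→e after a consonant, before a consonant other than r, m, n, p, b, f, v)
  yuleha → yulehe   (a→e word-finally)
So the Bavasu cognate is 'yulehe'.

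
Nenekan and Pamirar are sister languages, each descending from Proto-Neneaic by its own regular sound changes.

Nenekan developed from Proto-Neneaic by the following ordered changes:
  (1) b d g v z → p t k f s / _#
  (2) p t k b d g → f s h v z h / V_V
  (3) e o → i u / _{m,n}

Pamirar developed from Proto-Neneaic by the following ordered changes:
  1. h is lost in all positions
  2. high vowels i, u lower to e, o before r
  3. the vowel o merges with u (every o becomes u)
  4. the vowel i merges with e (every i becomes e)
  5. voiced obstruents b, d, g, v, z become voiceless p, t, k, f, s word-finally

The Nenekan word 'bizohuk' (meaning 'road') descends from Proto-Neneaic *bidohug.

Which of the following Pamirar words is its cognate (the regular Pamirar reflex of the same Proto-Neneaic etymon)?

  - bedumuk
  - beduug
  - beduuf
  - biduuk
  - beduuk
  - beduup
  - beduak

beduuk

Pamirar: *bidohug
  bidohug → bidoug   [h-loss]
  bidoug (rule 2 does not apply)
  bidoug → biduug   [vowel merger]
  biduug → beduug   [vowel merger]
  beduug → beduuk   [final devoicing]
  giving Pamirar beduuk.
The other candidates each miss or misapply at least one Pamirar change.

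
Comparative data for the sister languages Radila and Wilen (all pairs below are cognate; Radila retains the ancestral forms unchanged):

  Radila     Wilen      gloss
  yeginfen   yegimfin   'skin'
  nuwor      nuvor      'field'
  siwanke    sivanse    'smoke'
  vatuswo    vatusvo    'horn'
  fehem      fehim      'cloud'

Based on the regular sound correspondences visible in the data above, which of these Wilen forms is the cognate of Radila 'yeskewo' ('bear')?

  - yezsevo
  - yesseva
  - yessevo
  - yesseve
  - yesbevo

siwanke ~ sivanse — Radila k corresponds to Wilen s after a consonant, before a front vowel.
nuwor ~ nuvor — Radila w corresponds to Wilen v between vowels (before a back vowel).
Applying these to Radila 'yeskewo':
  yeskewo → yessewo   (k→s after a consonant, before a front vowel)
  yessewo → yessevo   (w→v between vowels (before a back vowel))
So the Wilen cognate is 'yessevo'.

yessevo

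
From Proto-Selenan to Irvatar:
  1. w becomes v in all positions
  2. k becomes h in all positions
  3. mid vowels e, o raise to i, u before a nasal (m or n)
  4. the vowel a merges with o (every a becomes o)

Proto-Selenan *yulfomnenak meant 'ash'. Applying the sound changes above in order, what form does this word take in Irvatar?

yulfumninoh

Irvatar: *yulfomnenak > yulfomnenah > yulfumninah > yulfumninoh  (by unconditioned shift, pre-nasal raising, vowel merger)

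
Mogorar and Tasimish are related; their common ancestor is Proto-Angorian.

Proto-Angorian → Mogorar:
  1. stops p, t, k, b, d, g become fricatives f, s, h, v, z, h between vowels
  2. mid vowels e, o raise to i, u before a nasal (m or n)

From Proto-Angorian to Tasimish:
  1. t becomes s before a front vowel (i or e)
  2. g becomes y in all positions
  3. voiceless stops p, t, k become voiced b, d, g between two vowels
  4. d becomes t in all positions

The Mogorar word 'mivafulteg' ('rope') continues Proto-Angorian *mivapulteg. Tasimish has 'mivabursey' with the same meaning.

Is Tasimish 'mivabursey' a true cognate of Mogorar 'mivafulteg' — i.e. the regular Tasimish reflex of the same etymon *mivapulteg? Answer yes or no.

no

Derive the expected Tasimish reflex of *mivapulteg:
Tasimish: *mivapulteg > mivapulseg > mivapulsey > mivabulsey  (by palatalisation, unconditioned shift, intervocalic voicing)
The regular Tasimish reflex would be 'mivabulsey', but the attested form is 'mivabursey'. The correspondence is irregular, so they are not cognates (the Tasimish form has a different source).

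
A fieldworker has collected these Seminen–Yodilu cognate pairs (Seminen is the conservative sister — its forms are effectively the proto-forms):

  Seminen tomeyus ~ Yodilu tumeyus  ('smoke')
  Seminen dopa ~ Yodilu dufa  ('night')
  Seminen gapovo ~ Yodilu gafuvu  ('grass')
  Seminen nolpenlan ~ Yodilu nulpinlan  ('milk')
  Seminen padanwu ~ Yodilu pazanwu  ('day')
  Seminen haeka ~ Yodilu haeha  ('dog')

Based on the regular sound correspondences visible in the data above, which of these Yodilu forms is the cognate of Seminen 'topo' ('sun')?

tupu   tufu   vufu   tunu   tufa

tufu

dopa ~ dufa — Seminen o corresponds to Yodilu u after a consonant, before a labial obstruent.
gapovo ~ gafuvu — Seminen p corresponds to Yodilu f between vowels (before a back vowel).
gapovo ~ gafuvu — Seminen o corresponds to Yodilu u word-finally.
Applying these to Seminen 'topo':
  topo → tupo   (o→u after a consonant, before a labial obstruent)
  tupo → tufo   (p→f between vowels (before a back vowel))
  tufo → tufu   (o→u word-finally)
So the Yodilu cognate is 'tufu'.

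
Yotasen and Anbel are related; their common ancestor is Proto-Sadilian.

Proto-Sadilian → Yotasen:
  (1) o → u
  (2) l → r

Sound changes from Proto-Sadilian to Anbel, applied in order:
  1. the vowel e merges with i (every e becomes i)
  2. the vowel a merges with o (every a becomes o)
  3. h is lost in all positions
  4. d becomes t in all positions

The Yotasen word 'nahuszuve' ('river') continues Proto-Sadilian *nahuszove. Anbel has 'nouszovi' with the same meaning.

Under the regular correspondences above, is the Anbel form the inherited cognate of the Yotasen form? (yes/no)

Derive the expected Anbel reflex of *nahuszove:
Anbel: *nahuszove
  nahuszove → nahuszovi   [vowel merger]
  nahuszovi → nohuszovi   [vowel merger]
  nohuszovi → nouszovi   [h-loss]
  nouszovi (rule 4 does not apply)
  giving Anbel nouszovi.
Anbel 'nouszovi' matches the regular reflex exactly, so the pair is cognate.

yes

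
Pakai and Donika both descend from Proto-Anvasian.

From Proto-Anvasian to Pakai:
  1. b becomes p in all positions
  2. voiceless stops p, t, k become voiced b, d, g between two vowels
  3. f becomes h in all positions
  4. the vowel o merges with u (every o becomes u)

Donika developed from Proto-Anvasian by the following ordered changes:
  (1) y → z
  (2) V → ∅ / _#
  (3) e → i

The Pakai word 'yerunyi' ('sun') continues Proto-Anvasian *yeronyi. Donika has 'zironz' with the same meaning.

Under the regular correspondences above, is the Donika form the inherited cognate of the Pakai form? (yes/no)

yes

Derive the expected Donika reflex of *yeronyi:
Donika: start from *yeronyi.
  rule 1 (unconditioned shift): yeronyi → zeronzi
  rule 2 (apocope): zeronzi → zeronz
  rule 3 (vowel merger): zeronz → zironz
  ⇒ Donika zironz
Donika 'zironz' matches the regular reflex exactly, so the pair is cognate.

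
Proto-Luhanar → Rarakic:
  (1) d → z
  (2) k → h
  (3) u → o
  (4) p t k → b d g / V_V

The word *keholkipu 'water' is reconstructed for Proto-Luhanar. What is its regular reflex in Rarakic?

heholhibo

Rarakic: *keholkipu
  keholkipu (rule 1 does not apply)
  keholkipu → heholhipu   [unconditioned shift]
  heholhipu → heholhipo   [vowel merger]
  heholhipo → heholhibo   [intervocalic voicing]
  giving Rarakic heholhibo.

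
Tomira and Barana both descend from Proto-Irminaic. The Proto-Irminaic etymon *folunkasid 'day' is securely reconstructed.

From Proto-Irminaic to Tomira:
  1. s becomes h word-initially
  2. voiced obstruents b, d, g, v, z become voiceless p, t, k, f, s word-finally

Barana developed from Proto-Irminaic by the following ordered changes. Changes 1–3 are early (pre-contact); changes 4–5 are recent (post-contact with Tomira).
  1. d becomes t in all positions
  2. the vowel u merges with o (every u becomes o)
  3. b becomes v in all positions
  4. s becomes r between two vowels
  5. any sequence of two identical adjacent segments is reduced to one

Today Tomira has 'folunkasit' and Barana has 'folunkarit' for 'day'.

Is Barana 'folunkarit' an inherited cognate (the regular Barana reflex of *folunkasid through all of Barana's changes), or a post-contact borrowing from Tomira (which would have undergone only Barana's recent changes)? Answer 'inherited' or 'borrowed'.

borrowed

If inherited, *folunkasid would pass through all of Barana's changes:
Barana: start from *folunkasid.
  rule 1 (unconditioned shift): folunkasid → folunkasit
  rule 2 (vowel merger): folunkasit → folonkasit
  rule 3: no change — folonkasit
  rule 4 (rhotacism): folonkasit → folonkarit
  rule 5: no change — folonkarit
  ⇒ Barana folonkarit
If borrowed from Tomira 'folunkasit' after the early changes, it would undergo only the recent ones:
  rule 4 (rhotacism): folunkasit → folunkarit
  rule 5 (degemination): no change (folunkarit)
  ⇒ as a loan: folunkarit
Barana 'folunkarit' matches the loan outcome 'folunkarit', not the inherited 'folonkarit' — it skipped the early Barana changes, so it was borrowed from Tomira.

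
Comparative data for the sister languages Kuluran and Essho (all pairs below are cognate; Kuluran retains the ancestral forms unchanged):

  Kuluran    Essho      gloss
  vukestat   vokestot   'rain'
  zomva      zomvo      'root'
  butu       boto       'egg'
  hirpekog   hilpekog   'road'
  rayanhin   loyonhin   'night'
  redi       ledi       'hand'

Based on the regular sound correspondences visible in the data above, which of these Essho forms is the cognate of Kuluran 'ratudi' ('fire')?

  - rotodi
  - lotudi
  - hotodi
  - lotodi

lotodi

rayanhin ~ loyonhin — Kuluran r corresponds to Essho l word-initially before a back vowel.
vukestat ~ vokestot, rayanhin ~ loyonhin — Kuluran a corresponds to Essho o after a consonant, before a consonant other than r, m, n, p, b, f, v.
vukestat ~ vokestot, butu ~ boto — Kuluran u corresponds to Essho o after a consonant, before a consonant other than r, m, n, p, b, f, v.
Applying these to Kuluran 'ratudi':
  ratudi → latudi   (r→l word-initially before a back vowel)
  latudi → lotudi   (a→o after a consonant, before a consonant other than r, m, n, p, b, f, v)
  lotudi → lotodi   (u→o after a consonant, before a consonant other than r, m, n, p, b, f, v)
So the Essho cognate is 'lotodi'.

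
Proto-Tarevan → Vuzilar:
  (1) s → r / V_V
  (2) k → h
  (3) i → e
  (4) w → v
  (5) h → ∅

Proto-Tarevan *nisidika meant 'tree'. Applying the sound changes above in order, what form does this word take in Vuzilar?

neredea

Vuzilar: start from *nisidika.
  rule 1 (rhotacism): nisidika → niridika
  rule 2 (unconditioned shift): niridika → niridiha
  rule 3 (vowel merger): niridiha → neredeha
  rule 4: no change — neredeha
  rule 5 (h-loss): neredeha → neredea
  ⇒ Vuzilar neredea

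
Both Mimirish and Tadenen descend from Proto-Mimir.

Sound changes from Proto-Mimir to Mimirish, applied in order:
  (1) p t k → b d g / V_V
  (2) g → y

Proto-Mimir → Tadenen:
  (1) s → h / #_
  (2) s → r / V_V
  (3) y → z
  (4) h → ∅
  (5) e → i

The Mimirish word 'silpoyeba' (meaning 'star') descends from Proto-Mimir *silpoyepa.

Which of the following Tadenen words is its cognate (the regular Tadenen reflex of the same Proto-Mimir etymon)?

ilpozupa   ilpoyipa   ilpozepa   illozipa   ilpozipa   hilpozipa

Tadenen: *silpoyepa
  silpoyepa → hilpoyepa   [debuccalisation]
  hilpoyepa (rule 2 does not apply)
  hilpoyepa → hilpozepa   [unconditioned shift]
  hilpozepa → ilpozepa   [h-loss]
  ilpozepa → ilpozipa   [vowel merger]
  giving Tadenen ilpozipa.
Only 'ilpozipa' matches the regular Tadenen development of *silpoyepa.

ilpozipa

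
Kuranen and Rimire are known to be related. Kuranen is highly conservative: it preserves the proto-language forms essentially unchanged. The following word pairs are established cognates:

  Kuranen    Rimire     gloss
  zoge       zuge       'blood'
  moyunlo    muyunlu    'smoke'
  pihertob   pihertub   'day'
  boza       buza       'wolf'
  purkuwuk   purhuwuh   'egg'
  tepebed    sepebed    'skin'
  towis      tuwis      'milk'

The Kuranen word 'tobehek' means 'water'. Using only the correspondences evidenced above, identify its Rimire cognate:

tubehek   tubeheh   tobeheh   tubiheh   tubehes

tubeheh

pihertob ~ pihertub — Kuranen o corresponds to Rimire u after a consonant, before a labial obstruent.
purkuwuk ~ purhuwuh — Kuranen k corresponds to Rimire h word-finally.
Applying these to Kuranen 'tobehek':
  tobehek → tubehek   (o→u after a consonant, before a labial obstruent)
  tubehek → tubeheh   (k→h word-finally)
So the Rimire cognate is 'tubeheh'.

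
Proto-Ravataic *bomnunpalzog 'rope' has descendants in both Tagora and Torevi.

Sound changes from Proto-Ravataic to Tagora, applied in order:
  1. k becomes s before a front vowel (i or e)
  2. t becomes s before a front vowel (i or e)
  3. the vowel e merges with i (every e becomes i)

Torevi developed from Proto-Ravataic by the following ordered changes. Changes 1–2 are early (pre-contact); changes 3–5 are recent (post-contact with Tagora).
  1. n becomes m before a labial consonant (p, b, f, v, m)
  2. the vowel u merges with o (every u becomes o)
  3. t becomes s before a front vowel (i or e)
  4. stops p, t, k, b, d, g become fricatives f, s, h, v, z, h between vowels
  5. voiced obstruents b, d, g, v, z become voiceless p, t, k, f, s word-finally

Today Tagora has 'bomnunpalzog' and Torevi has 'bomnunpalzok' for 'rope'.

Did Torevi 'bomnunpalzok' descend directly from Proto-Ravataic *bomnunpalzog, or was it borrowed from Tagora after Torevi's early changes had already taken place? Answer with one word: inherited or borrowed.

If inherited, *bomnunpalzog would pass through all of Torevi's changes:
Torevi: start from *bomnunpalzog.
  rule 1 (nasal place assimilation): bomnunpalzog → bomnumpalzog
  rule 2 (vowel merger): bomnumpalzog → bomnompalzog
  rule 3: no change — bomnompalzog
  rule 4: no change — bomnompalzog
  rule 5 (final devoicing): bomnompalzog → bomnompalzok
  ⇒ Torevi bomnompalzok
If borrowed from Tagora 'bomnunpalzog' after the early changes, it would undergo only the recent ones:
  rule 3 (palatalisation): no change (bomnunpalzog)
  rule 4 (intervocalic lenition): no change (bomnunpalzog)
  rule 5 (final devoicing): bomnunpalzog → bomnunpalzok
  ⇒ as a loan: bomnunpalzok
Torevi 'bomnunpalzok' matches the loan outcome 'bomnunpalzok', not the inherited 'bomnompalzok' — it skipped the early Torevi changes, so it was borrowed from Tagora.

borrowed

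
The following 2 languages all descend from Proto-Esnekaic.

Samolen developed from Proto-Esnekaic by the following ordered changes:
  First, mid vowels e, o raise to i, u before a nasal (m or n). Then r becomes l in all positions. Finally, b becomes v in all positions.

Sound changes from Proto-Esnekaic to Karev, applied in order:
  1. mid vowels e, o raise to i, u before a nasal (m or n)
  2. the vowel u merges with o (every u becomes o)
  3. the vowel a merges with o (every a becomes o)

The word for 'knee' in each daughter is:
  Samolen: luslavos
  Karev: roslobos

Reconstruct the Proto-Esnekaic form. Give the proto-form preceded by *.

*ruslabos

Position 2: Samolen has u, Karev has o. Taking the neighbouring segments as reconstructed: Samolen u can only go back to *u; Karev o could go back to *a or *o or *u — the one source consistent with every daughter is *u.
Position 6: Samolen has v, Karev has b. Karev preserves b here (none of its changes turn any other segment into b), so the proto-segment is *b.
Position 5: Samolen has a, Karev has o. Samolen preserves a here (none of its changes turn any other segment into a), so the proto-segment is *a.
This points to *ruslabos. Verify forward in each daughter:
Samolen: *ruslabos > luslabos > luslavos  (by unconditioned shift, unconditioned shift)
Karev: *ruslabos
  ruslabos (rule 1 does not apply)
  ruslabos → roslabos   [vowel merger]
  roslabos → roslobos   [vowel merger]
  giving Karev roslobos.
Only *ruslabos yields all of Samolen luslavos, Karev roslobos.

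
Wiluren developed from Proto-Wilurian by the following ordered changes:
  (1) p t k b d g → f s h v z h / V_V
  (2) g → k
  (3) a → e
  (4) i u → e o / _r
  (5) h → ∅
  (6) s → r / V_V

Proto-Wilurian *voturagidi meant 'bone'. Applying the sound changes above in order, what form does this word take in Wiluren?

Wiluren: *voturagidi > vosurahizi > vosurehizi > vosorehizi > vosoreizi > vororeizi  (by intervocalic lenition, vowel merger, pre-rhotic lowering, h-loss, rhotacism)

vororeizi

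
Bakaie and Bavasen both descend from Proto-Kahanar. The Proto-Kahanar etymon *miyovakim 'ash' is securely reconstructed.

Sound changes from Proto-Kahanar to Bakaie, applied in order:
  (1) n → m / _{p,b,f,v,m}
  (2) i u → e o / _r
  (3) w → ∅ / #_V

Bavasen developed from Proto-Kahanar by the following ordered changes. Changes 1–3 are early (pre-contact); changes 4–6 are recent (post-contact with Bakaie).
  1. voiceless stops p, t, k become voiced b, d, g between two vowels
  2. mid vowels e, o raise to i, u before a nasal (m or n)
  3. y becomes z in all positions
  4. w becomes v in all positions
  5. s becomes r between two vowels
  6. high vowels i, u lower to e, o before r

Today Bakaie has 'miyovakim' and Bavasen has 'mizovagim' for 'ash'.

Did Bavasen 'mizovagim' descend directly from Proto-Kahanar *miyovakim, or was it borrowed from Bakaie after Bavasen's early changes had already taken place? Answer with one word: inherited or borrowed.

If inherited, *miyovakim would pass through all of Bavasen's changes:
Bavasen: *miyovakim
  miyovakim → miyovagim   [intervocalic voicing]
  miyovagim (rule 2 does not apply)
  miyovagim → mizovagim   [unconditioned shift]
  mizovagim (rule 4 does not apply)
  mizovagim (rule 5 does not apply)
  mizovagim (rule 6 does not apply)
  giving Bavasen mizovagim.
If borrowed from Bakaie 'miyovakim' after the early changes, it would undergo only the recent ones:
  rule 4 (unconditioned shift): no change (miyovakim)
  rule 5 (rhotacism): no change (miyovakim)
  rule 6 (pre-rhotic lowering): no change (miyovakim)
  ⇒ as a loan: miyovakim
Bavasen 'mizovagim' matches the inherited outcome exactly, so it is an inherited cognate, not a loan.

inherited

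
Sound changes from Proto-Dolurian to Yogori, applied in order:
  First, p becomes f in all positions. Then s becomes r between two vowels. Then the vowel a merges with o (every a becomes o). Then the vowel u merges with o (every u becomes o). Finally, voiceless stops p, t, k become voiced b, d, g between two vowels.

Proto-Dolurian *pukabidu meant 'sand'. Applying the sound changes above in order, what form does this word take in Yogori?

Yogori: *pukabidu
  pukabidu → fukabidu   [unconditioned shift]
  fukabidu (rule 2 does not apply)
  fukabidu → fukobidu   [vowel merger]
  fukobidu → fokobido   [vowel merger]
  fokobido → fogobido   [intervocalic voicing]
  giving Yogori fogobido.

fogobido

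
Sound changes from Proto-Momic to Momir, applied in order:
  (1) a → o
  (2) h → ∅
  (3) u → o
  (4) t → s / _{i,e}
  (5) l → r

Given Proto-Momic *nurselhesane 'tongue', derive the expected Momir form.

norseresone

Momir: start from *nurselhesane.
  rule 1 (vowel merger): nurselhesane → nurselhesone
  rule 2 (h-loss): nurselhesone → nurselesone
  rule 3 (vowel merger): nurselesone → norselesone
  rule 4: no change — norselesone
  rule 5 (unconditioned shift): norselesone → norseresone
  ⇒ Momir norseresone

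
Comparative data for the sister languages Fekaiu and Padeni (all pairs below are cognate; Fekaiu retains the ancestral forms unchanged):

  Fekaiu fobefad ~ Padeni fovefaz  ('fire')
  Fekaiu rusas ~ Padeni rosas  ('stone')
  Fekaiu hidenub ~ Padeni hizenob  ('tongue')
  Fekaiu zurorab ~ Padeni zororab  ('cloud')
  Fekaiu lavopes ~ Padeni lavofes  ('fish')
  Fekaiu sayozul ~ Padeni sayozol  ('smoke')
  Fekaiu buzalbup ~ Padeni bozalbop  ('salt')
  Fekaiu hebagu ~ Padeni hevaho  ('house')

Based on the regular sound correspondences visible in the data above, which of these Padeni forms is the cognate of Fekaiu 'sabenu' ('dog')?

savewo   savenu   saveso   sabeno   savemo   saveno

saveno

fobefad ~ fovefaz — Fekaiu b corresponds to Padeni v between vowels (before a front vowel).
hebagu ~ hevaho — Fekaiu u corresponds to Padeni o word-finally.
Applying these to Fekaiu 'sabenu':
  sabenu → savenu   (b→v between vowels (before a front vowel))
  savenu → saveno   (u→o word-finally)
So the Padeni cognate is 'saveno'.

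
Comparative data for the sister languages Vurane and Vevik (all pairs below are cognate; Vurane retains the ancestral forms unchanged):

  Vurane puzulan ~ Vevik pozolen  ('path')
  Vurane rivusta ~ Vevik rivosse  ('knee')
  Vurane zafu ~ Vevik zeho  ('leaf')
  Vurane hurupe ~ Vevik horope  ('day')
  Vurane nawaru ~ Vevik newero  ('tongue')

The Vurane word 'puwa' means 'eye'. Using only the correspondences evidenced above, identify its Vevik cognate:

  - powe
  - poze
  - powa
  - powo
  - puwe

puzulan ~ pozolen, rivusta ~ rivosse — Vurane u corresponds to Vevik o after a consonant, before a consonant other than r, m, n, p, b, f, v.
rivusta ~ rivosse — Vurane a corresponds to Vevik e word-finally.
Applying these to Vurane 'puwa':
  puwa → powa   (u→o after a consonant, before a consonant other than r, m, n, p, b, f, v)
  powa → powe   (a→e word-finally)
So the Vevik cognate is 'powe'.

powe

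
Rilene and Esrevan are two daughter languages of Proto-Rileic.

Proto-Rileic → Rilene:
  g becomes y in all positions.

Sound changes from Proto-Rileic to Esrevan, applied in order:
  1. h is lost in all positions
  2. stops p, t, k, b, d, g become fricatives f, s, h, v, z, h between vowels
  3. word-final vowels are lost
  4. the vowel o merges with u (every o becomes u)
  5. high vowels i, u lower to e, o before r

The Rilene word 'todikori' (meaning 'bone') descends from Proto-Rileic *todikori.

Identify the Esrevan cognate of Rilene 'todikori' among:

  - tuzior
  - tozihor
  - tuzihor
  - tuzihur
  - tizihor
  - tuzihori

Esrevan: *todikori > tozihori > tozihor > tuzihur > tuzihor  (by intervocalic lenition, apocope, vowel merger, pre-rhotic lowering)
Only 'tuzihor' matches the regular Esrevan development of *todikori.

tuzihor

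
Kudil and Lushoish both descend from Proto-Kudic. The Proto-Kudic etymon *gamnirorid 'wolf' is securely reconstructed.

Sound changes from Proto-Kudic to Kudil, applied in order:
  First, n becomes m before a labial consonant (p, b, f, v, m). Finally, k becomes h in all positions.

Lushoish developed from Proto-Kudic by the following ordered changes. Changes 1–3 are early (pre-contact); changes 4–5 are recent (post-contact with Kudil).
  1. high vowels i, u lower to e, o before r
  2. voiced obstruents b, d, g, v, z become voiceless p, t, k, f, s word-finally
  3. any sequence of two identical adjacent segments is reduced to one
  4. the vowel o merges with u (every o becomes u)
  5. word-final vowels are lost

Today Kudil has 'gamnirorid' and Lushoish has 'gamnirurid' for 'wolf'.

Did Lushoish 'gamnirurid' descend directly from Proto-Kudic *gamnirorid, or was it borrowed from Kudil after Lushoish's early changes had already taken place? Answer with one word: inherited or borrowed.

borrowed

If inherited, *gamnirorid would pass through all of Lushoish's changes:
Lushoish: start from *gamnirorid.
  rule 1 (pre-rhotic lowering): gamnirorid → gamnerorid
  rule 2 (final devoicing): gamnerorid → gamnerorit
  rule 3: no change — gamnerorit
  rule 4 (vowel merger): gamnerorit → gamnerurit
  rule 5: no change — gamnerurit
  ⇒ Lushoish gamnerurit
If borrowed from Kudil 'gamnirorid' after the early changes, it would undergo only the recent ones:
  rule 4 (vowel merger): gamnirorid → gamnirurid
  rule 5 (apocope): no change (gamnirurid)
  ⇒ as a loan: gamnirurid
Lushoish 'gamnirurid' matches the loan outcome 'gamnirurid', not the inherited 'gamnerurit' — it skipped the early Lushoish changes, so it was borrowed from Kudil.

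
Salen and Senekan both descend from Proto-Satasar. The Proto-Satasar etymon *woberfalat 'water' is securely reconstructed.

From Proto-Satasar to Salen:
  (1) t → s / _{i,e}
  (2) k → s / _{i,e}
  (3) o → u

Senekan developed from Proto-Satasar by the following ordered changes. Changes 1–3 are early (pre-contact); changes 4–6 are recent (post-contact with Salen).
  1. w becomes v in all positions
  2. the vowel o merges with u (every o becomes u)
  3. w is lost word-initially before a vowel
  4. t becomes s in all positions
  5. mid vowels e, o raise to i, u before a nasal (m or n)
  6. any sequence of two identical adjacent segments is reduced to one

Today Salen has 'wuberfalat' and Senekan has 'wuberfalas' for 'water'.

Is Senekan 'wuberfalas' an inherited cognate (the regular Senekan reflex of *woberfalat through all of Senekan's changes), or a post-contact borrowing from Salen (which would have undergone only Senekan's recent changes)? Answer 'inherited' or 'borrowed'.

If inherited, *woberfalat would pass through all of Senekan's changes:
Senekan: start from *woberfalat.
  rule 1 (unconditioned shift): woberfalat → voberfalat
  rule 2 (vowel merger): voberfalat → vuberfalat
  rule 3: no change — vuberfalat
  rule 4 (unconditioned shift): vuberfalat → vuberfalas
  rule 5: no change — vuberfalas
  rule 6: no change — vuberfalas
  ⇒ Senekan vuberfalas
If borrowed from Salen 'wuberfalat' after the early changes, it would undergo only the recent ones:
  rule 4 (unconditioned shift): wuberfalat → wuberfalas
  rule 5 (pre-nasal raising): no change (wuberfalas)
  rule 6 (degemination): no change (wuberfalas)
  ⇒ as a loan: wuberfalas
Senekan 'wuberfalas' matches the loan outcome 'wuberfalas', not the inherited 'vuberfalas' — it skipped the early Senekan changes, so it was borrowed from Salen.

borrowed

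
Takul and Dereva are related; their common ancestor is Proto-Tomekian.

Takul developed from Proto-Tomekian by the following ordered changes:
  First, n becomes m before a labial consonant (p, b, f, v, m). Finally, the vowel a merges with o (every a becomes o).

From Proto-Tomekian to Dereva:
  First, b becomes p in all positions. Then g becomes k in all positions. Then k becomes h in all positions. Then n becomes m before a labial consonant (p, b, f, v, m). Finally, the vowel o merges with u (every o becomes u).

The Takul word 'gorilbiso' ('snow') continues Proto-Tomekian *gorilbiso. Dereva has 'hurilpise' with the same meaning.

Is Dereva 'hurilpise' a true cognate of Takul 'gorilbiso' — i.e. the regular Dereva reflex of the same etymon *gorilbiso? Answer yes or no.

Derive the expected Dereva reflex of *gorilbiso:
Dereva: start from *gorilbiso.
  rule 1 (unconditioned shift): gorilbiso → gorilpiso
  rule 2 (unconditioned shift): gorilpiso → korilpiso
  rule 3 (unconditioned shift): korilpiso → horilpiso
  rule 4: no change — horilpiso
  rule 5 (vowel merger): horilpiso → hurilpisu
  ⇒ Dereva hurilpisu
The regular Dereva reflex would be 'hurilpisu', but the attested form is 'hurilpise'. The correspondence is irregular, so they are not cognates (the Dereva form has a different source).

no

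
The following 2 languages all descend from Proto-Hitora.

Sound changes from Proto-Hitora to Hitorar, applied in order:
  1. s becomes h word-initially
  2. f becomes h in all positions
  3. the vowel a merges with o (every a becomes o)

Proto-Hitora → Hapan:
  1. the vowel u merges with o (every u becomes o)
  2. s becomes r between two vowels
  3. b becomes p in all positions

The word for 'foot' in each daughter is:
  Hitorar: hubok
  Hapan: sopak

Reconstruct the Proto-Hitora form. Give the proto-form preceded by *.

*subak

Position 4: Hitorar has o, Hapan has a. Hapan preserves a here (none of its changes turn any other segment into a), so the proto-segment is *a.
Position 3: Hitorar has b, Hapan has p. Hitorar preserves b here (none of its changes turn any other segment into b), so the proto-segment is *b.
This points to *subak. Verify forward in each daughter:
Hitorar: *subak > hubak > hubok  (by debuccalisation, vowel merger)
Hapan: start from *subak.
  rule 1 (vowel merger): subak → sobak
  rule 2: no change — sobak
  rule 3 (unconditioned shift): sobak → sopak
  ⇒ Hapan sopak
Only *subak yields all of Hitorar hubok, Hapan sopak.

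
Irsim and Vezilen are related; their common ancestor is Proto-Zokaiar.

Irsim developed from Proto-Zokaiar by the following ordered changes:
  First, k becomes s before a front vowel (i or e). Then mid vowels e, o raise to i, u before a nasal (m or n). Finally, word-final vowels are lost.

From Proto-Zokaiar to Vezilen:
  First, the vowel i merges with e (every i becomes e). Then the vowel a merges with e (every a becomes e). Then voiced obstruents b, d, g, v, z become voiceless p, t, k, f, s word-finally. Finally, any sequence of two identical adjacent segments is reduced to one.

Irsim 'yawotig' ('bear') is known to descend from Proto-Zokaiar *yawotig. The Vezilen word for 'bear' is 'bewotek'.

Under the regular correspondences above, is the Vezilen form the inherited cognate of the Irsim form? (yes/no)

Derive the expected Vezilen reflex of *yawotig:
Vezilen: *yawotig
  yawotig → yawoteg   [vowel merger]
  yawoteg → yewoteg   [vowel merger]
  yewoteg → yewotek   [final devoicing]
  yewotek (rule 4 does not apply)
  giving Vezilen yewotek.
The regular Vezilen reflex would be 'yewotek', but the attested form is 'bewotek'. The correspondence is irregular, so they are not cognates (the Vezilen form has a different source).

no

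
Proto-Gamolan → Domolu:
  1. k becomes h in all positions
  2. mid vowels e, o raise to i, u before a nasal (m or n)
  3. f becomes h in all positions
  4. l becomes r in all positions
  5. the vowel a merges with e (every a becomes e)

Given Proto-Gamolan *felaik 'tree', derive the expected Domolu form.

Domolu: *felaik
  felaik → felaih   [unconditioned shift]
  felaih (rule 2 does not apply)
  felaih → helaih   [unconditioned shift]
  helaih → heraih   [unconditioned shift]
  heraih → hereih   [vowel merger]
  giving Domolu hereih.

hereih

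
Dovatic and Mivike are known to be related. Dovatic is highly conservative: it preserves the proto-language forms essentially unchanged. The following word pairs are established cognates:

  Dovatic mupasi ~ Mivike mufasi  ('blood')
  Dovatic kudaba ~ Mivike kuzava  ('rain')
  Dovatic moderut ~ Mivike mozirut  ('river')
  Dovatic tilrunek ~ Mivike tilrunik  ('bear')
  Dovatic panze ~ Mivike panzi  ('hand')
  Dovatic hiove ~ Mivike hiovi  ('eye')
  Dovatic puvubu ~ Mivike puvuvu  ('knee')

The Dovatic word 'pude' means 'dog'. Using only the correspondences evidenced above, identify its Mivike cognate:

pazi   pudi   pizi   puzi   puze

moderut ~ mozirut — Dovatic d corresponds to Mivike z between vowels (before a front vowel).
panze ~ panzi, hiove ~ hiovi — Dovatic e corresponds to Mivike i word-finally.
Applying these to Dovatic 'pude':
  pude → puze   (d→z between vowels (before a front vowel))
  puze → puzi   (e→i word-finally)
So the Mivike cognate is 'puzi'.

puzi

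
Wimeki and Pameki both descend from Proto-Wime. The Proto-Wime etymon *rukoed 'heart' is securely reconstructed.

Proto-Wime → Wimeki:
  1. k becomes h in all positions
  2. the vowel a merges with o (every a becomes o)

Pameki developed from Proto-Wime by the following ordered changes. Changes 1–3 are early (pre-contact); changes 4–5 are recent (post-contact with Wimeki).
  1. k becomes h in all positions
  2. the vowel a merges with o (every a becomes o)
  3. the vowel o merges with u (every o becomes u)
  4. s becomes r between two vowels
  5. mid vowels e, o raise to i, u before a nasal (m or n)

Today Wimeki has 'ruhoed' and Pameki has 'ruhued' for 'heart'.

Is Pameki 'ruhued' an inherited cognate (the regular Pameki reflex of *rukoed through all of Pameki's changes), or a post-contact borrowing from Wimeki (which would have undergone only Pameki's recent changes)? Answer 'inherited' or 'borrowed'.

If inherited, *rukoed would pass through all of Pameki's changes:
Pameki: *rukoed > ruhoed > ruhued  (by unconditioned shift, vowel merger)
If borrowed from Wimeki 'ruhoed' after the early changes, it would undergo only the recent ones:
  rule 4 (rhotacism): no change (ruhoed)
  rule 5 (pre-nasal raising): no change (ruhoed)
  ⇒ as a loan: ruhoed
Pameki 'ruhued' matches the inherited outcome exactly, so it is an inherited cognate, not a loan.

inherited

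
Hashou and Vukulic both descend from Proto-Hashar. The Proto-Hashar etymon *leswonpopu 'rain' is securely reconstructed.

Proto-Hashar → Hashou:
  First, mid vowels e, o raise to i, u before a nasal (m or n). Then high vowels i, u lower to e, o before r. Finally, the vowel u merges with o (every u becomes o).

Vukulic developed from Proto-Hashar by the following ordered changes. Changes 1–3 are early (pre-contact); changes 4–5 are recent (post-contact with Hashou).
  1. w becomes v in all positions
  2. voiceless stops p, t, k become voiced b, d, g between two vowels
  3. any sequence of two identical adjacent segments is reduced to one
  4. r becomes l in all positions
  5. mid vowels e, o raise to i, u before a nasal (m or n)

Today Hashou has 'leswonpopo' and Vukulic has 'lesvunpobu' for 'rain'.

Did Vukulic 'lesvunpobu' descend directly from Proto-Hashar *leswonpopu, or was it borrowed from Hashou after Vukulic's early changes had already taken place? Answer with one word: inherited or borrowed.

If inherited, *leswonpopu would pass through all of Vukulic's changes:
Vukulic: start from *leswonpopu.
  rule 1 (unconditioned shift): leswonpopu → lesvonpopu
  rule 2 (intervocalic voicing): lesvonpopu → lesvonpobu
  rule 3: no change — lesvonpobu
  rule 4: no change — lesvonpobu
  rule 5 (pre-nasal raising): lesvonpobu → lesvunpobu
  ⇒ Vukulic lesvunpobu
If borrowed from Hashou 'leswonpopo' after the early changes, it would undergo only the recent ones:
  rule 4 (unconditioned shift): no change (leswonpopo)
  rule 5 (pre-nasal raising): leswonpopo → leswunpopo
  ⇒ as a loan: leswunpopo
Vukulic 'lesvunpobu' matches the inherited outcome exactly, so it is an inherited cognate, not a loan.

inherited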